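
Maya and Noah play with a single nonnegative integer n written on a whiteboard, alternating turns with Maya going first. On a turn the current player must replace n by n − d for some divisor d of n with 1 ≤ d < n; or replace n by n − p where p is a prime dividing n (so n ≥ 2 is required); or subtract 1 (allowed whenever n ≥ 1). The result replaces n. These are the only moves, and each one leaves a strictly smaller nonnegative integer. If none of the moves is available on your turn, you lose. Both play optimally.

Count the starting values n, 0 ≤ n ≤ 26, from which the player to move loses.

6

Classify positions by backward induction: terminal positions (no move available) are L. From any other position, the mover wins iff some move reaches an L.
n=0: no move → L
n=1: →0(L), so W
n=2: →0(L), so W
n=3: →0(L), so W
n=4: →2(W), 3(W) — all W, so L
n=5: →0(L), so W
n=6: →4(L), so W
n=7: →0(L), so W
n=8: →4(L), so W
n=9: →6(W), 8(W) — all W, so L
n=10: →9(L), so W
n=11: →0(L), so W
n=12: →9(L), so W
n=13: →0(L), so W
n=14: →7(W), 12(W), 13(W) — all W, so L
n=15: →14(L), so W
n=16: →14(L), so W
n=17: →0(L), so W
n=18: →9(L), so W
n=19: →0(L), so W
n=20: →10(W), 15(W), 16(W), 18(W), 19(W) — all W, so L
n=21: →14(L), so W
n=22: →20(L), so W
n=23: →0(L), so W
n=24: →20(L), so W
n=25: →20(L), so W
n=26: →13(W), 24(W), 25(W) — all W, so L
L entries with 0 ≤ n ≤ 26: n = 0, 4, 9, 14, 20, 26; that makes 6.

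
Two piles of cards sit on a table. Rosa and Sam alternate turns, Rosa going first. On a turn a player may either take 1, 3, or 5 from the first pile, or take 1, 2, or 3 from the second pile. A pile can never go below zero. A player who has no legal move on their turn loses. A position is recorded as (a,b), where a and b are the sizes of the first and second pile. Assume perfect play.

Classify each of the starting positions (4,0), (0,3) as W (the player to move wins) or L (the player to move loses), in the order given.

(4,0): L, (0,3): W

Work bottom-up. With no move the player to move loses. Otherwise the position is W if at least one move leads to an L position for the opponent, and L if every move leads to a W.
No move ever increases a pile, so every position that can arise here has a ≤ 4 and b ≤ 3; it is enough to label the cells with 0 ≤ a ≤ 4 and 0 ≤ b ≤ 3.
Every move lowers a or b (never raises either), so fill the grid row by row in increasing a, and left to right within a row: each cell's successors are then already labelled.
      b=0  b=1  b=2  b=3
a=0:    L    W    W    W
a=1:    W    L    W    W
a=2:    L    W    W    W
a=3:    W    L    W    W
a=4:    L    W    W    W
Cells with no legal move (terminal, hence L): (0,0).
The remaining L cells, each justified by listing all of its moves:
(1,1): moves to (0,1)(W), (1,0)(W); every one is W ⇒ L
(2,0): the only move is to (1,0)(W), a W ⇒ L
(3,1): moves to (2,1)(W), (0,1)(W), (3,0)(W); every one is W ⇒ L
(4,0): moves to (3,0)(W), (1,0)(W); every one is W ⇒ L
Every other cell has at least one move into one of the L cells above, so it is W.
(4,0): one of the L cells justified above, so L
(0,3): the move to (0,0) reaches an L cell, so W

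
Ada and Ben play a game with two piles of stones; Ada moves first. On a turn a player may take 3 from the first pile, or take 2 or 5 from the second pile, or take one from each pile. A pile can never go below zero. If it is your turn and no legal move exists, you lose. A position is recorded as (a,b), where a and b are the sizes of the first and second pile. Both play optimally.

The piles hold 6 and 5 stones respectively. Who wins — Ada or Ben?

Positions with no move are L. A position that does have a move is losing for the player to move precisely when every available move leads to a winning position for the opponent. Fill in the labels:
No move ever increases a pile, so every position that can arise here has a ≤ 6 and b ≤ 5; it is enough to label the cells with 0 ≤ a ≤ 6 and 0 ≤ b ≤ 5.
Every move lowers a or b (never raises either), so fill the grid row by row in increasing a, and left to right within a row: each cell's successors are then already labelled.
      b=0  b=1  b=2  b=3  b=4  b=5
a=0:    L    L    W    W    L    W
a=1:    L    W    W    L    L    W
a=2:    L    W    W    L    W    W
a=3:    W    W    L    L    W    W
a=4:    W    L    L    W    W    L
a=5:    W    L    W    W    L    L
a=6:    L    L    W    W    L    W
Cells with no legal move (terminal, hence L): (0,0), (0,1), (1,0), (2,0).
The remaining L cells, each justified by listing all of its moves:
(0,4): L (sole option (0,2)(W) is W)
(1,3): L (options (1,1)(W), (0,2)(W) are all W)
(1,4): L (options (1,2)(W), (0,3)(W) are all W)
(2,3): L (options (2,1)(W), (1,2)(W) are all W)
(3,2): L (options (0,2)(W), (3,0)(W), (2,1)(W) are all W)
(3,3): L (options (0,3)(W), (3,1)(W), (2,2)(W) are all W)
(4,1): L (options (1,1)(W), (3,0)(W) are all W)
(4,2): L (options (1,2)(W), (4,0)(W), (3,1)(W) are all W)
(4,5): L (options (1,5)(W), (4,3)(W), (4,0)(W), (3,4)(W) are all W)
(5,1): L (options (2,1)(W), (4,0)(W) are all W)
(5,4): L (options (2,4)(W), (5,2)(W), (4,3)(W) are all W)
(5,5): L (options (2,5)(W), (5,3)(W), (5,0)(W), (4,4)(W) are all W)
(6,0): L (sole option (3,0)(W) is W)
(6,1): L (options (3,1)(W), (5,0)(W) are all W)
(6,4): L (options (3,4)(W), (6,2)(W), (5,3)(W) are all W)
Every other cell has at least one move into one of the L cells above, so it is W.
From (6,5) Ada can move to (6,0), reaching an L position.

Ada wins.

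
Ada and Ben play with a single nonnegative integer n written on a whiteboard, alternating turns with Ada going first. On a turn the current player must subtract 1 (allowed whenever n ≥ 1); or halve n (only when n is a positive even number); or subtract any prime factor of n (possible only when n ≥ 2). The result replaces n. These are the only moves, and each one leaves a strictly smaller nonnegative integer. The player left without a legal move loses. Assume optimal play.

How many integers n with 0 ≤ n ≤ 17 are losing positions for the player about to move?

Label each position W (a win for the player to move) or L (a loss). A position with no legal move is L; any other position is W exactly when some move reaches an L, and L when every move reaches a W.
n=0: no move → L
n=1: W (go to 0, an L position)
n=2: W (go to 0, an L position)
n=3: W (go to 0, an L position)
n=4: L (options 2(W), 3(W) are all W)
n=5: W (go to 0, an L position)
n=6: W (go to 4, an L position)
n=7: W (go to 0, an L position)
n=8: W (go to 4, an L position)
n=9: L (options 6(W), 8(W) are all W)
n=10: W (go to 9, an L position)
n=11: W (go to 0, an L position)
n=12: W (go to 9, an L position)
n=13: W (go to 0, an L position)
n=14: L (options 7(W), 12(W), 13(W) are all W)
n=15: W (go to 14, an L position)
n=16: W (go to 14, an L position)
n=17: W (go to 0, an L position)
L entries with 0 ≤ n ≤ 17: n = 0, 4, 9, 14; that makes 4.

4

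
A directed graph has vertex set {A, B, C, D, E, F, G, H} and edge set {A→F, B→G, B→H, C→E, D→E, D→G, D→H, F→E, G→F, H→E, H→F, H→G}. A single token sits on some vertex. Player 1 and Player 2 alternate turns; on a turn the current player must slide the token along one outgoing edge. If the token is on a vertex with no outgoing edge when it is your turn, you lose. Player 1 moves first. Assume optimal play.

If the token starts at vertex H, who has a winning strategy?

Compute win/loss labels from the base case upward. A position with no move is L. Any other position is W if it can reach an L in one move, else L.
Every edge goes from a vertex to one that appears earlier in the order E, C, F, G, H, B, A, D, so processing vertices in that order labels each vertex after all of its successors.
E: no outgoing edge → L
C: can move to E, which is L ⇒ W
F: can move to E, which is L ⇒ W
G: the only move is to F(W), a W ⇒ L
H: can move to G, which is L ⇒ W
B: can move to G, which is L ⇒ W
A: the only move is to F(W), a W ⇒ L
D: can move to G, which is L ⇒ W
From H Player 1 can move to G, reaching an L position.

Player 1 wins.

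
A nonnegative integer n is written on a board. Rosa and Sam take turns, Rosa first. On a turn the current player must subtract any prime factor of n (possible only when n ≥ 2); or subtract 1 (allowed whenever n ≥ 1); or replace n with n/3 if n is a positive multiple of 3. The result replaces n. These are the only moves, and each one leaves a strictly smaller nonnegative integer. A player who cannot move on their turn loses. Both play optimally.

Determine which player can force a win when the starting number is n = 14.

Sam wins.

Build the W/L table. Terminal = L. A non-terminal position is W if it has a move to some L; otherwise it is L.
n=0: no move → L
n=1: can move to 0, which is L ⇒ W
n=2: can move to 0, which is L ⇒ W
n=3: can move to 0, which is L ⇒ W
n=4: moves to 2(W), 3(W); every one is W ⇒ L
n=5: can move to 0, which is L ⇒ W
n=6: can move to 4, which is L ⇒ W
n=7: can move to 0, which is L ⇒ W
n=8: moves to 6(W), 7(W); every one is W ⇒ L
n=9: can move to 8, which is L ⇒ W
n=10: can move to 8, which is L ⇒ W
n=11: can move to 0, which is L ⇒ W
n=12: can move to 4, which is L ⇒ W
n=13: can move to 0, which is L ⇒ W
n=14: moves to 7(W), 12(W), 13(W); every one is W ⇒ L
Every move from 14 reaches a W position, so the mover loses.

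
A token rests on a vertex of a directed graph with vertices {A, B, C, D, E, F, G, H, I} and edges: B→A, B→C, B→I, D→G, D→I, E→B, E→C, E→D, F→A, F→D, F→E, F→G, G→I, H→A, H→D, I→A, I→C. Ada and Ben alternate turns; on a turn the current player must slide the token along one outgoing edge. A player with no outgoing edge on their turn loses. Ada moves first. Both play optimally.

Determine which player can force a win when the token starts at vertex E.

Ada wins.

Positions with no move are L. A position that does have a move is losing for the player to move precisely when every available move leads to a winning position for the opponent. Fill in the labels:
Every edge goes from a vertex to one that appears earlier in the order C, A, I, B, G, D, H, E, F, so processing vertices in that order labels each vertex after all of its successors.
C: no outgoing edge → L
A: no outgoing edge → L
I: →A(L), so W
B: →A(L), so W
G: →I(W) only, which is W, so L
D: →G(L), so W
H: →A(L), so W
E: →C(L), so W
F: →G(L), so W
From E Ada can move to C, reaching an L position.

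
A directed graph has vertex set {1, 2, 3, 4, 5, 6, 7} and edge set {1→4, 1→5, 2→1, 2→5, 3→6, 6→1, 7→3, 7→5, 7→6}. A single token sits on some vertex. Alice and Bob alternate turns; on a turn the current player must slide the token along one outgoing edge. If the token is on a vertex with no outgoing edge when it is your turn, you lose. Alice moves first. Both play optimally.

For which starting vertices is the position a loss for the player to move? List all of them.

Build the W/L table. Terminal = L. A non-terminal position is W if it has a move to some L; otherwise it is L.
Every edge goes from a vertex to one that appears earlier in the order 4, 5, 1, 6, 2, 3, 7, so processing vertices in that order labels each vertex after all of its successors.
4: no outgoing edge → L
5: no outgoing edge → L
1: W (go to 5, an L position)
6: L (sole option 1(W) is W)
2: W (go to 5, an L position)
3: W (go to 6, an L position)
7: W (go to 6, an L position)
The losing starting vertices are exactly the entries labelled L in this table (3 of them).

4, 5, 6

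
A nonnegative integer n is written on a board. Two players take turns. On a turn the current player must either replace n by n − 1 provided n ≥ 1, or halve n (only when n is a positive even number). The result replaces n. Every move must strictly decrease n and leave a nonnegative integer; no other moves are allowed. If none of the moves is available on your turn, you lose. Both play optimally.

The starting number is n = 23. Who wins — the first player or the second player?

Label each position W (a win for the player to move) or L (a loss). A position with no legal move is L; any other position is W exactly when some move reaches an L, and L when every move reaches a W.
n=0: no move → L
n=1: reaches L-position 0 → W
n=2: only reaches 1(W), which is W → L
n=3: reaches L-position 2 → W
n=4: reaches L-position 2 → W
n=5: only reaches 4(W), which is W → L
n=6: reaches L-position 5 → W
n=7: only reaches 6(W), which is W → L
n=8: reaches L-position 7 → W
n=9: only reaches 8(W), which is W → L
n=10: reaches L-position 5 → W
n=11: only reaches 10(W), which is W → L
n=12: reaches L-position 11 → W
n=13: only reaches 12(W), which is W → L
n=14: reaches L-position 7 → W
n=15: only reaches 14(W), which is W → L
n=16: reaches L-position 15 → W
n=17: only reaches 16(W), which is W → L
n=18: reaches L-position 9 → W
n=19: only reaches 18(W), which is W → L
n=20: reaches L-position 19 → W
n=21: only reaches 20(W), which is W → L
n=22: reaches L-position 11 → W
n=23: only reaches 22(W), which is W → L
The starting position 23 is L: whatever the player to move does, the opponent receives a W position.

The second player wins.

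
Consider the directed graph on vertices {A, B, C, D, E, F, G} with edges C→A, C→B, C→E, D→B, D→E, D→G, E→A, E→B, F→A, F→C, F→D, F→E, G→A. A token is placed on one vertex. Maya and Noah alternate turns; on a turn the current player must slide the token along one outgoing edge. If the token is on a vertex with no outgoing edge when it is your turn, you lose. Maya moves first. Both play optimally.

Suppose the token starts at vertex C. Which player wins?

Build the W/L table. Terminal = L. A non-terminal position is W if it has a move to some L; otherwise it is L.
Every edge goes from a vertex to one that appears earlier in the order B, A, E, G, D, C, F, so processing vertices in that order labels each vertex after all of its successors.
B: no outgoing edge → L
A: no outgoing edge → L
E: →A(L), so W
G: →A(L), so W
D: →B(L), so W
C: →A(L), so W
F: →A(L), so W
From C Maya can move to A, reaching an L position.

Maya wins.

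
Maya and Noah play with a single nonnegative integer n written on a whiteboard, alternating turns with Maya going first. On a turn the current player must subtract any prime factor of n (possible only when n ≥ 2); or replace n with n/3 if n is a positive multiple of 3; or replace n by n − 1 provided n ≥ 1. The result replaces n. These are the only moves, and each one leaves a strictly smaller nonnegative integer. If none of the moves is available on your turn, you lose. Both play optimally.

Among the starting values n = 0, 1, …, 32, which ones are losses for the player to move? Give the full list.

0, 4, 8, 14, 18, 22, 25, 27, 32

Positions with no move are L. A position that does have a move is losing for the player to move precisely when every available move leads to a winning position for the opponent. Fill in the labels:
n=0: no move → L
n=1: →0(L), so W
n=2: →0(L), so W
n=3: →0(L), so W
n=4: →2(W), 3(W) — all W, so L
n=5: →0(L), so W
n=6: →4(L), so W
n=7: →0(L), so W
n=8: →6(W), 7(W) — all W, so L
n=9: →8(L), so W
n=10: →8(L), so W
n=11: →0(L), so W
n=12: →4(L), so W
n=13: →0(L), so W
n=14: →7(W), 12(W), 13(W) — all W, so L
n=15: →14(L), so W
n=16: →14(L), so W
n=17: →0(L), so W
n=18: →6(W), 15(W), 16(W), 17(W) — all W, so L
n=19: →0(L), so W
n=20: →18(L), so W
n=21: →14(L), so W
n=22: →11(W), 20(W), 21(W) — all W, so L
n=23: →0(L), so W
n=24: →8(L), so W
n=25: →20(W), 24(W) — all W, so L
n=26: →25(L), so W
n=27: →9(W), 24(W), 26(W) — all W, so L
n=28: →27(L), so W
n=29: →0(L), so W
n=30: →25(L), so W
n=31: →0(L), so W
n=32: →30(W), 31(W) — all W, so L
Reading off the rows marked L gives the requested list; there are 9 such values of n.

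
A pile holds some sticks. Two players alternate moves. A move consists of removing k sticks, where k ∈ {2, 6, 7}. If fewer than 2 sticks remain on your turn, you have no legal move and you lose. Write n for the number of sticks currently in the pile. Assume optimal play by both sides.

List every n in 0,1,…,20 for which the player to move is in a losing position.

0, 1, 4, 5, 9, 13, 14, 17, 18

Build the W/L table. Terminal = L. A non-terminal position is W if it has a move to some L; otherwise it is L.
n=0: no move → L
n=1: no move → L
n=2: W (go to 0, an L position)
n=3: W (go to 1, an L position)
n=4: L (sole option 2(W) is W)
n=5: L (sole option 3(W) is W)
n=6: W (go to 4, an L position)
n=7: W (go to 5, an L position)
n=8: W (go to 1, an L position)
n=9: L (options 7(W), 3(W), 2(W) are all W)
n=10: W (go to 4, an L position)
n=11: W (go to 9, an L position)
n=12: W (go to 5, an L position)
n=13: L (options 11(W), 7(W), 6(W) are all W)
n=14: L (options 12(W), 8(W), 7(W) are all W)
n=15: W (go to 13, an L position)
n=16: W (go to 14, an L position)
n=17: L (options 15(W), 11(W), 10(W) are all W)
n=18: L (options 16(W), 12(W), 11(W) are all W)
n=19: W (go to 17, an L position)
n=20: W (go to 18, an L position)
Reading off the rows marked L gives the requested list; there are 9 such values of n.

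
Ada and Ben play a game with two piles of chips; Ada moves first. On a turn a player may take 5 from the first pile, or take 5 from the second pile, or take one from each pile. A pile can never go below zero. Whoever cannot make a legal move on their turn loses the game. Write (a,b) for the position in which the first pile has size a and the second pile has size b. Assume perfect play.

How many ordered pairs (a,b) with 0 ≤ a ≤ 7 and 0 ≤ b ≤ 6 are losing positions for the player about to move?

26

Compute win/loss labels from the base case upward. A position with no move is L. Any other position is W if it can reach an L in one move, else L.
Every move lowers a or b (never raises either), so fill the grid row by row in increasing a, and left to right within a row: each cell's successors are then already labelled.
      b=0  b=1  b=2  b=3  b=4  b=5  b=6
a=0:    L    L    L    L    L    W    W
a=1:    L    W    W    W    W    W    L
a=2:    L    W    L    L    L    W    L
a=3:    L    W    L    W    W    W    L
a=4:    L    W    L    W    L    W    L
a=5:    W    W    W    W    W    W    L
a=6:    W    L    L    L    L    L    W
a=7:    W    L    W    W    W    W    W
Cells with no legal move (terminal, hence L): (0,0), (0,1), (0,2), (0,3), (0,4), (1,0), (2,0), (3,0), (4,0).
The remaining L cells, each justified by listing all of its moves:
(1,6): →(1,1)(W), (0,5)(W) — all W, so L
(2,2): →(1,1)(W) only, which is W, so L
(2,3): →(1,2)(W) only, which is W, so L
(2,4): →(1,3)(W) only, which is W, so L
(2,6): →(2,1)(W), (1,5)(W) — all W, so L
(3,2): →(2,1)(W) only, which is W, so L
(3,6): →(3,1)(W), (2,5)(W) — all W, so L
(4,2): →(3,1)(W) only, which is W, so L
(4,4): →(3,3)(W) only, which is W, so L
(4,6): →(4,1)(W), (3,5)(W) — all W, so L
(5,6): →(0,6)(W), (5,1)(W), (4,5)(W) — all W, so L
(6,1): →(1,1)(W), (5,0)(W) — all W, so L
(6,2): →(1,2)(W), (5,1)(W) — all W, so L
(6,3): →(1,3)(W), (5,2)(W) — all W, so L
(6,4): →(1,4)(W), (5,3)(W) — all W, so L
(6,5): →(1,5)(W), (6,0)(W), (5,4)(W) — all W, so L
(7,1): →(2,1)(W), (6,0)(W) — all W, so L
Every other cell has at least one move into one of the L cells above, so it is W.
L cells per row: a=0: 5, a=1: 2, a=2: 5, a=3: 3, a=4: 4, a=5: 1, a=6: 5, a=7: 1; total 26.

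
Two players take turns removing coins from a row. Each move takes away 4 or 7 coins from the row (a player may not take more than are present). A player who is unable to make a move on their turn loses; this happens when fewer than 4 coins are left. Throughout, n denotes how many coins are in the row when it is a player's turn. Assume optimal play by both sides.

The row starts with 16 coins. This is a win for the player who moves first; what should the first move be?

Remove 4, leaving 12.

Use the standard recursion: the mover loses at a terminal position; elsewhere, the mover wins exactly when some move hands the opponent an L position.
n=0: no move → L
n=1: no move → L
n=2: no move → L
n=3: no move → L
n=4: can move to 0, which is L ⇒ W
n=5: can move to 1, which is L ⇒ W
n=6: can move to 2, which is L ⇒ W
n=7: can move to 3, which is L ⇒ W
n=8: can move to 1, which is L ⇒ W
n=9: can move to 2, which is L ⇒ W
n=10: can move to 3, which is L ⇒ W
n=11: moves to 7(W), 4(W); every one is W ⇒ L
n=12: moves to 8(W), 5(W); every one is W ⇒ L
n=13: moves to 9(W), 6(W); every one is W ⇒ L
n=14: moves to 10(W), 7(W); every one is W ⇒ L
n=15: can move to 11, which is L ⇒ W
n=16: can move to 12, which is L ⇒ W
From 16, the L positions reachable in one move are: 12.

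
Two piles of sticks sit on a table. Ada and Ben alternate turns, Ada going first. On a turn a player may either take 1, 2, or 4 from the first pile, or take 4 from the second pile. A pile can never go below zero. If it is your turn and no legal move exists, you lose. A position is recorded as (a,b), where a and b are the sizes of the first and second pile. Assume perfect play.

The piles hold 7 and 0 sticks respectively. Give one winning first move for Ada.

Classify positions by backward induction: terminal positions (no move available) are L. From any other position, the mover wins iff some move reaches an L.
No move ever increases a pile, so every position that can arise here has a ≤ 7 and b ≤ 0; it is enough to label the cells with 0 ≤ a ≤ 7 and 0 ≤ b ≤ 0.
Every move lowers a or b (never raises either), so fill the grid row by row in increasing a, and left to right within a row: each cell's successors are then already labelled.
      b=0
a=0:    L
a=1:    W
a=2:    W
a=3:    L
a=4:    W
a=5:    W
a=6:    L
a=7:    W
Cells with no legal move (terminal, hence L): (0,0).
The remaining L cells, each justified by listing all of its moves:
(3,0): L (options (2,0)(W), (1,0)(W) are all W)
(6,0): L (options (5,0)(W), (4,0)(W), (2,0)(W) are all W)
Every other cell has at least one move into one of the L cells above, so it is W.
From (7,0), the L positions reachable in one move are: (6,0), (3,0). Any move reaching one of these is winning.

Move to (6,0).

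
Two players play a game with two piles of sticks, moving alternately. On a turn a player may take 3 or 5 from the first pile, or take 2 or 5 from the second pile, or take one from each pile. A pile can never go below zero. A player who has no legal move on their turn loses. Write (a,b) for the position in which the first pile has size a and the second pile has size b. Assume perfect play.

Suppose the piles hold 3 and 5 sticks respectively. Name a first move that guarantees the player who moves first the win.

Move to (3,3).

Build the W/L table. Terminal = L. A non-terminal position is W if it has a move to some L; otherwise it is L.
No move ever increases a pile, so every position that can arise here has a ≤ 3 and b ≤ 5; it is enough to label the cells with 0 ≤ a ≤ 3 and 0 ≤ b ≤ 5.
Every move lowers a or b (never raises either), so fill the grid row by row in increasing a, and left to right within a row: each cell's successors are then already labelled.
      b=0  b=1  b=2  b=3  b=4  b=5
a=0:    L    L    W    W    L    W
a=1:    L    W    W    L    L    W
a=2:    L    W    W    L    W    W
a=3:    W    W    L    L    W    W
Cells with no legal move (terminal, hence L): (0,0), (0,1), (1,0), (2,0).
The remaining L cells, each justified by listing all of its moves:
(0,4): →(0,2)(W) only, which is W, so L
(1,3): →(1,1)(W), (0,2)(W) — all W, so L
(1,4): →(1,2)(W), (0,3)(W) — all W, so L
(2,3): →(2,1)(W), (1,2)(W) — all W, so L
(3,2): →(0,2)(W), (3,0)(W), (2,1)(W) — all W, so L
(3,3): →(0,3)(W), (3,1)(W), (2,2)(W) — all W, so L
Every other cell has at least one move into one of the L cells above, so it is W.
From (3,5), the L positions reachable in one move are: (3,3).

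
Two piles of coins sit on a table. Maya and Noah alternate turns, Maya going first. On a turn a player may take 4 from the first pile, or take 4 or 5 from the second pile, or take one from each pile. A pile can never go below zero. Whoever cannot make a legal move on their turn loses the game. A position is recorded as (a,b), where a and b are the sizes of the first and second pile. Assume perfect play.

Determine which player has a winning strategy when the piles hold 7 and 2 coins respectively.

Positions with no move are L. A position that does have a move is losing for the player to move precisely when every available move leads to a winning position for the opponent. Fill in the labels:
No move ever increases a pile, so every position that can arise here has a ≤ 7 and b ≤ 2; it is enough to label the cells with 0 ≤ a ≤ 7 and 0 ≤ b ≤ 2.
Every move lowers a or b (never raises either), so fill the grid row by row in increasing a, and left to right within a row: each cell's successors are then already labelled.
      b=0  b=1  b=2
a=0:    L    L    L
a=1:    L    W    W
a=2:    L    W    L
a=3:    L    W    L
a=4:    W    W    W
a=5:    W    L    L
a=6:    W    L    W
a=7:    W    L    W
Cells with no legal move (terminal, hence L): (0,0), (0,1), (0,2), (1,0), (2,0), (3,0).
The remaining L cells, each justified by listing all of its moves:
(2,2): L (sole option (1,1)(W) is W)
(3,2): L (sole option (2,1)(W) is W)
(5,1): L (options (1,1)(W), (4,0)(W) are all W)
(5,2): L (options (1,2)(W), (4,1)(W) are all W)
(6,1): L (options (2,1)(W), (5,0)(W) are all W)
(7,1): L (options (3,1)(W), (6,0)(W) are all W)
Every other cell has at least one move into one of the L cells above, so it is W.
The starting position (7,2) is W: Maya should move to (3,2), handing over an L position.

Maya wins.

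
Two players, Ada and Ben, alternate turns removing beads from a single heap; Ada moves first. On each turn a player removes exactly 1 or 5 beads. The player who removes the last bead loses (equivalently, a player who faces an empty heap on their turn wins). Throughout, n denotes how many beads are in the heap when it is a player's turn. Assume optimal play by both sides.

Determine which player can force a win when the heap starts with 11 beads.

Build the W/L table. Terminal = W. A non-terminal position is W if it has a move to some L; otherwise it is L.
n=0: no move; the opponent has just taken the last bead and therefore loses → W
n=1: only reaches 0(W), which is W → L
n=2: reaches L-position 1 → W
n=3: only reaches 2(W), which is W → L
n=4: reaches L-position 3 → W
n=5: only reaches 4(W), 0(W), all W → L
n=6: reaches L-position 5 → W
n=7: only reaches 6(W), 2(W), all W → L
n=8: reaches L-position 7 → W
n=9: only reaches 8(W), 4(W), all W → L
n=10: reaches L-position 9 → W
n=11: only reaches 10(W), 6(W), all W → L
The starting position 11 is L: whatever Ada does, the opponent receives a W position.

Ben wins.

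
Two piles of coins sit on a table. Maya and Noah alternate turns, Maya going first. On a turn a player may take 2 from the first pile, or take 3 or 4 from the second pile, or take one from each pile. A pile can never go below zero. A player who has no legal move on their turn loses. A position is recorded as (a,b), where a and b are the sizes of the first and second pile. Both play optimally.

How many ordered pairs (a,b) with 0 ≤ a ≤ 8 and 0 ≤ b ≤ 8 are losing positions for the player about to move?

35

Label each position W (a win for the player to move) or L (a loss). A position with no legal move is L; any other position is W exactly when some move reaches an L, and L when every move reaches a W.
Every move lowers a or b (never raises either), so fill the grid row by row in increasing a, and left to right within a row: each cell's successors are then already labelled.
      b=0  b=1  b=2  b=3  b=4  b=5  b=6  b=7  b=8
a=0:    L    L    L    W    W    W    W    L    L
a=1:    L    W    W    W    W    L    L    L    W
a=2:    W    W    W    L    L    L    W    W    W
a=3:    W    L    L    L    W    W    W    W    L
a=4:    L    L    W    W    W    W    L    L    L
a=5:    L    W    W    W    W    L    L    W    W
a=6:    W    W    L    L    L    W    W    W    W
a=7:    W    L    L    W    W    W    W    L    L
a=8:    L    L    W    W    W    W    L    L    W
Cells with no legal move (terminal, hence L): (0,0), (0,1), (0,2), (1,0).
The remaining L cells, each justified by listing all of its moves:
(0,7): only reaches (0,4)(W), (0,3)(W), all W → L
(0,8): only reaches (0,5)(W), (0,4)(W), all W → L
(1,5): only reaches (1,2)(W), (1,1)(W), (0,4)(W), all W → L
(1,6): only reaches (1,3)(W), (1,2)(W), (0,5)(W), all W → L
(1,7): only reaches (1,4)(W), (1,3)(W), (0,6)(W), all W → L
(2,3): only reaches (0,3)(W), (2,0)(W), (1,2)(W), all W → L
(2,4): only reaches (0,4)(W), (2,1)(W), (2,0)(W), (1,3)(W), all W → L
(2,5): only reaches (0,5)(W), (2,2)(W), (2,1)(W), (1,4)(W), all W → L
(3,1): only reaches (1,1)(W), (2,0)(W), all W → L
(3,2): only reaches (1,2)(W), (2,1)(W), all W → L
(3,3): only reaches (1,3)(W), (3,0)(W), (2,2)(W), all W → L
(3,8): only reaches (1,8)(W), (3,5)(W), (3,4)(W), (2,7)(W), all W → L
(4,0): only reaches (2,0)(W), which is W → L
(4,1): only reaches (2,1)(W), (3,0)(W), all W → L
(4,6): only reaches (2,6)(W), (4,3)(W), (4,2)(W), (3,5)(W), all W → L
(4,7): only reaches (2,7)(W), (4,4)(W), (4,3)(W), (3,6)(W), all W → L
(4,8): only reaches (2,8)(W), (4,5)(W), (4,4)(W), (3,7)(W), all W → L
(5,0): only reaches (3,0)(W), which is W → L
(5,5): only reaches (3,5)(W), (5,2)(W), (5,1)(W), (4,4)(W), all W → L
(5,6): only reaches (3,6)(W), (5,3)(W), (5,2)(W), (4,5)(W), all W → L
(6,2): only reaches (4,2)(W), (5,1)(W), all W → L
(6,3): only reaches (4,3)(W), (6,0)(W), (5,2)(W), all W → L
(6,4): only reaches (4,4)(W), (6,1)(W), (6,0)(W), (5,3)(W), all W → L
(7,1): only reaches (5,1)(W), (6,0)(W), all W → L
(7,2): only reaches (5,2)(W), (6,1)(W), all W → L
(7,7): only reaches (5,7)(W), (7,4)(W), (7,3)(W), (6,6)(W), all W → L
(7,8): only reaches (5,8)(W), (7,5)(W), (7,4)(W), (6,7)(W), all W → L
(8,0): only reaches (6,0)(W), which is W → L
(8,1): only reaches (6,1)(W), (7,0)(W), all W → L
(8,6): only reaches (6,6)(W), (8,3)(W), (8,2)(W), (7,5)(W), all W → L
(8,7): only reaches (6,7)(W), (8,4)(W), (8,3)(W), (7,6)(W), all W → L
Every other cell has at least one move into one of the L cells above, so it is W.
L cells per row: a=0: 5, a=1: 4, a=2: 3, a=3: 4, a=4: 5, a=5: 3, a=6: 3, a=7: 4, a=8: 4; total 35.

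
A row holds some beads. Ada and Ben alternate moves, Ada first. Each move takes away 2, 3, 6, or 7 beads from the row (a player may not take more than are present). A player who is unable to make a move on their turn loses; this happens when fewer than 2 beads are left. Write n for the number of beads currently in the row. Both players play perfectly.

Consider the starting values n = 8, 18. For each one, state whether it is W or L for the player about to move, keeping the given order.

Work bottom-up. With no move the player to move loses. Otherwise the position is W if at least one move leads to an L position for the opponent, and L if every move leads to a W.
n=0: no move → L
n=1: no move → L
n=2: W (go to 0, an L position)
n=3: W (go to 1, an L position)
n=4: W (go to 1, an L position)
n=5: L (options 3(W), 2(W) are all W)
n=6: W (go to 0, an L position)
n=7: W (go to 5, an L position)
n=8: W (go to 5, an L position)
n=9: L (options 7(W), 6(W), 3(W), 2(W) are all W)
n=10: L (options 8(W), 7(W), 4(W), 3(W) are all W)
n=11: W (go to 9, an L position)
n=12: W (go to 10, an L position)
n=13: W (go to 10, an L position)
n=14: L (options 12(W), 11(W), 8(W), 7(W) are all W)
n=15: W (go to 9, an L position)
n=16: W (go to 14, an L position)
n=17: W (go to 14, an L position)
n=18: L (options 16(W), 15(W), 12(W), 11(W) are all W)

8: W, 18: L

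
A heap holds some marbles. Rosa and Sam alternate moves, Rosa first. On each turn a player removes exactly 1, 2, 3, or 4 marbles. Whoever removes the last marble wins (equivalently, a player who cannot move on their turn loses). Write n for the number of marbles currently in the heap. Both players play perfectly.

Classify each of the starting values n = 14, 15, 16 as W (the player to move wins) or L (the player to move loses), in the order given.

Use the standard recursion: the mover loses at a terminal position; elsewhere, the mover wins exactly when some move hands the opponent an L position.
n=0: no move → L
n=1: →0(L), so W
n=2: →0(L), so W
n=3: →0(L), so W
n=4: →0(L), so W
n=5: →4(W), 3(W), 2(W), 1(W) — all W, so L
n=6: →5(L), so W
n=7: →5(L), so W
n=8: →5(L), so W
n=9: →5(L), so W
n=10: →9(W), 8(W), 7(W), 6(W) — all W, so L
n=11: →10(L), so W
n=12: →10(L), so W
n=13: →10(L), so W
n=14: →10(L), so W
n=15: →14(W), 13(W), 12(W), 11(W) — all W, so L
n=16: →15(L), so W

14: W, 15: L, 16: W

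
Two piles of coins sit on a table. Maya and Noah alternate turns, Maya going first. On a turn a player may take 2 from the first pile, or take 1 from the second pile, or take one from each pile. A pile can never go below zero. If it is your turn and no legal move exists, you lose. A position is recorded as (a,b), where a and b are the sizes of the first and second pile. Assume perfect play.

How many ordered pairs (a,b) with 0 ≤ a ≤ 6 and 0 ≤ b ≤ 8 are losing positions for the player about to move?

24

Classify positions by backward induction: terminal positions (no move available) are L. From any other position, the mover wins iff some move reaches an L.
Every move lowers a or b (never raises either), so fill the grid row by row in increasing a, and left to right within a row: each cell's successors are then already labelled.
      b=0  b=1  b=2  b=3  b=4  b=5  b=6  b=7  b=8
a=0:    L    W    L    W    L    W    L    W    L
a=1:    L    W    L    W    L    W    L    W    L
a=2:    W    W    W    W    W    W    W    W    W
a=3:    W    L    W    L    W    L    W    L    W
a=4:    L    W    W    L    W    L    W    L    W
a=5:    L    W    L    W    W    W    W    W    W
a=6:    W    W    L    W    L    W    L    W    L
Cells with no legal move (terminal, hence L): (0,0), (1,0).
The remaining L cells, each justified by listing all of its moves:
(0,2): L (sole option (0,1)(W) is W)
(0,4): L (sole option (0,3)(W) is W)
(0,6): L (sole option (0,5)(W) is W)
(0,8): L (sole option (0,7)(W) is W)
(1,2): L (options (1,1)(W), (0,1)(W) are all W)
(1,4): L (options (1,3)(W), (0,3)(W) are all W)
(1,6): L (options (1,5)(W), (0,5)(W) are all W)
(1,8): L (options (1,7)(W), (0,7)(W) are all W)
(3,1): L (options (1,1)(W), (3,0)(W), (2,0)(W) are all W)
(3,3): L (options (1,3)(W), (3,2)(W), (2,2)(W) are all W)
(3,5): L (options (1,5)(W), (3,4)(W), (2,4)(W) are all W)
(3,7): L (options (1,7)(W), (3,6)(W), (2,6)(W) are all W)
(4,0): L (sole option (2,0)(W) is W)
(4,3): L (options (2,3)(W), (4,2)(W), (3,2)(W) are all W)
(4,5): L (options (2,5)(W), (4,4)(W), (3,4)(W) are all W)
(4,7): L (options (2,7)(W), (4,6)(W), (3,6)(W) are all W)
(5,0): L (sole option (3,0)(W) is W)
(5,2): L (options (3,2)(W), (5,1)(W), (4,1)(W) are all W)
(6,2): L (options (4,2)(W), (6,1)(W), (5,1)(W) are all W)
(6,4): L (options (4,4)(W), (6,3)(W), (5,3)(W) are all W)
(6,6): L (options (4,6)(W), (6,5)(W), (5,5)(W) are all W)
(6,8): L (options (4,8)(W), (6,7)(W), (5,7)(W) are all W)
Every other cell has at least one move into one of the L cells above, so it is W.
L cells per row: a=0: 5, a=1: 5, a=2: 0, a=3: 4, a=4: 4, a=5: 2, a=6: 4; total 24.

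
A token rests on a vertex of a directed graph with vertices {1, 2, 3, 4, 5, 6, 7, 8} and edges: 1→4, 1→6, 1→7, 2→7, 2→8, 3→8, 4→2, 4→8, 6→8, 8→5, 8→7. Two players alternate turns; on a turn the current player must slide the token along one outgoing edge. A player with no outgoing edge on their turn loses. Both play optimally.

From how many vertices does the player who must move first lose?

5

Positions with no move are L. A position that does have a move is losing for the player to move precisely when every available move leads to a winning position for the opponent. Fill in the labels:
Every edge goes from a vertex to one that appears earlier in the order 7, 5, 8, 3, 6, 2, 4, 1, so processing vertices in that order labels each vertex after all of its successors.
7: no outgoing edge → L
5: no outgoing edge → L
8: W (go to 5, an L position)
3: L (sole option 8(W) is W)
6: L (sole option 8(W) is W)
2: W (go to 7, an L position)
4: L (options 2(W), 8(W) are all W)
1: W (go to 4, an L position)
The L vertices are 3, 4, 5, 6, 7; that is 5 in all.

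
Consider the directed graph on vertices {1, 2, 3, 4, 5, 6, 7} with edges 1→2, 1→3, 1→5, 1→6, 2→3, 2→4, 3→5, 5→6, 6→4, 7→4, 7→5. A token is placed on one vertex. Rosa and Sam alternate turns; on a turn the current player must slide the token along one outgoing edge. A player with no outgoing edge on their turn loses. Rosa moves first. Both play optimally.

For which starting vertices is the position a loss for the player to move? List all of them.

4, 5

Use the standard recursion: the mover loses at a terminal position; elsewhere, the mover wins exactly when some move hands the opponent an L position.
Every edge goes from a vertex to one that appears earlier in the order 4, 6, 5, 3, 2, 1, 7, so processing vertices in that order labels each vertex after all of its successors.
4: no outgoing edge → L
6: reaches L-position 4 → W
5: only reaches 6(W), which is W → L
3: reaches L-position 5 → W
2: reaches L-position 4 → W
1: reaches L-position 5 → W
7: reaches L-position 5 → W
Reading off the rows marked L gives the requested list; there are 2 such vertices.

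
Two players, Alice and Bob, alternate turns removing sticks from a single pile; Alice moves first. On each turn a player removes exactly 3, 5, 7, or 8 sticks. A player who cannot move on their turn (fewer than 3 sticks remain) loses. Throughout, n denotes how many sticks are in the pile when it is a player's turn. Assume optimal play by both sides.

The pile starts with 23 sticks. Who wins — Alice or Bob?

Classify positions by backward induction: terminal positions (no move available) are L. From any other position, the mover wins iff some move reaches an L.
n=0: no move → L
n=1: no move → L
n=2: no move → L
n=3: can move to 0, which is L ⇒ W
n=4: can move to 1, which is L ⇒ W
n=5: can move to 2, which is L ⇒ W
n=6: can move to 1, which is L ⇒ W
n=7: can move to 2, which is L ⇒ W
n=8: can move to 1, which is L ⇒ W
n=9: can move to 2, which is L ⇒ W
n=10: can move to 2, which is L ⇒ W
n=11: moves to 8(W), 6(W), 4(W), 3(W); every one is W ⇒ L
n=12: moves to 9(W), 7(W), 5(W), 4(W); every one is W ⇒ L
n=13: moves to 10(W), 8(W), 6(W), 5(W); every one is W ⇒ L
n=14: can move to 11, which is L ⇒ W
n=15: can move to 12, which is L ⇒ W
n=16: can move to 13, which is L ⇒ W
n=17: can move to 12, which is L ⇒ W
n=18: can move to 13, which is L ⇒ W
n=19: can move to 12, which is L ⇒ W
n=20: can move to 13, which is L ⇒ W
n=21: can move to 13, which is L ⇒ W
n=22: moves to 19(W), 17(W), 15(W), 14(W); every one is W ⇒ L
n=23: moves to 20(W), 18(W), 16(W), 15(W); every one is W ⇒ L
The starting position 23 is L: whatever Alice does, the opponent receives a W position.

Bob wins.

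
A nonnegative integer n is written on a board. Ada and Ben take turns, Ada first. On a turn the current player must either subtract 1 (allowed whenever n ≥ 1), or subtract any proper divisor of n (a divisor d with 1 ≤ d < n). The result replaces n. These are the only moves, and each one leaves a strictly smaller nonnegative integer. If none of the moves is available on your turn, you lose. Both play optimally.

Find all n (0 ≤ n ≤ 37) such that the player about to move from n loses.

Work bottom-up. With no move the player to move loses. Otherwise the position is W if at least one move leads to an L position for the opponent, and L if every move leads to a W.
n=0: no move → L
n=1: W (go to 0, an L position)
n=2: L (sole option 1(W) is W)
n=3: W (go to 2, an L position)
n=4: W (go to 2, an L position)
n=5: L (sole option 4(W) is W)
n=6: W (go to 5, an L position)
n=7: L (sole option 6(W) is W)
n=8: W (go to 7, an L position)
n=9: L (options 6(W), 8(W) are all W)
n=10: W (go to 5, an L position)
n=11: L (sole option 10(W) is W)
n=12: W (go to 9, an L position)
n=13: L (sole option 12(W) is W)
n=14: W (go to 7, an L position)
n=15: L (options 10(W), 12(W), 14(W) are all W)
n=16: W (go to 15, an L position)
n=17: L (sole option 16(W) is W)
n=18: W (go to 9, an L position)
n=19: L (sole option 18(W) is W)
n=20: W (go to 15, an L position)
n=21: L (options 14(W), 18(W), 20(W) are all W)
n=22: W (go to 11, an L position)
n=23: L (sole option 22(W) is W)
n=24: W (go to 21, an L position)
n=25: L (options 20(W), 24(W) are all W)
n=26: W (go to 13, an L position)
n=27: L (options 18(W), 24(W), 26(W) are all W)
n=28: W (go to 21, an L position)
n=29: L (sole option 28(W) is W)
n=30: W (go to 15, an L position)
n=31: L (sole option 30(W) is W)
n=32: W (go to 31, an L position)
n=33: L (options 22(W), 30(W), 32(W) are all W)
n=34: W (go to 17, an L position)
n=35: L (options 28(W), 30(W), 34(W) are all W)
n=36: W (go to 27, an L position)
n=37: L (sole option 36(W) is W)
Reading off the rows marked L gives the requested list; there are 19 such values of n.

0, 2, 5, 7, 9, 11, 13, 15, 17, 19, 21, 23, 25, 27, 29, 31, 33, 35, 37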